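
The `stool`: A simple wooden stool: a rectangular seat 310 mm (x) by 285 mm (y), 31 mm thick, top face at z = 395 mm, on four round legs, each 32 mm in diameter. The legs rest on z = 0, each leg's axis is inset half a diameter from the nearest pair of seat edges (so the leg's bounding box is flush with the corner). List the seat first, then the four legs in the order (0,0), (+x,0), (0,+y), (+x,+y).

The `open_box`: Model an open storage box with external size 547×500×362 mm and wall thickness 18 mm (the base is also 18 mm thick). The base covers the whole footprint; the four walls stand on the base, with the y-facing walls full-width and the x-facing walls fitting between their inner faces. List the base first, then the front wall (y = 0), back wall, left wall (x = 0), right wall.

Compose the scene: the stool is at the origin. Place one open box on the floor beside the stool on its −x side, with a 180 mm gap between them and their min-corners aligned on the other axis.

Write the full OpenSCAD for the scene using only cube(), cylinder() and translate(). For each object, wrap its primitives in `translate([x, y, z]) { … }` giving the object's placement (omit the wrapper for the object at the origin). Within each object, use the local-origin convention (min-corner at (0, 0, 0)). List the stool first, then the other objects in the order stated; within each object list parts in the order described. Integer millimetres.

translate([0, 0, 364]) cube([310, 285, 31]);
translate([16, 16, 0]) cylinder(h = 364, r = 16);
translate([294, 16, 0]) cylinder(h = 364, r = 16);
translate([16, 269, 0]) cylinder(h = 364, r = 16);
translate([294, 269, 0]) cylinder(h = 364, r = 16);
translate([-727, 0, 0]) {
  cube([547, 500, 18]);
  translate([0, 0, 18]) cube([547, 18, 344]);
  translate([0, 482, 18]) cube([547, 18, 344]);
  translate([0, 18, 18]) cube([18, 464, 344]);
  translate([529, 18, 18]) cube([18, 464, 344]);
}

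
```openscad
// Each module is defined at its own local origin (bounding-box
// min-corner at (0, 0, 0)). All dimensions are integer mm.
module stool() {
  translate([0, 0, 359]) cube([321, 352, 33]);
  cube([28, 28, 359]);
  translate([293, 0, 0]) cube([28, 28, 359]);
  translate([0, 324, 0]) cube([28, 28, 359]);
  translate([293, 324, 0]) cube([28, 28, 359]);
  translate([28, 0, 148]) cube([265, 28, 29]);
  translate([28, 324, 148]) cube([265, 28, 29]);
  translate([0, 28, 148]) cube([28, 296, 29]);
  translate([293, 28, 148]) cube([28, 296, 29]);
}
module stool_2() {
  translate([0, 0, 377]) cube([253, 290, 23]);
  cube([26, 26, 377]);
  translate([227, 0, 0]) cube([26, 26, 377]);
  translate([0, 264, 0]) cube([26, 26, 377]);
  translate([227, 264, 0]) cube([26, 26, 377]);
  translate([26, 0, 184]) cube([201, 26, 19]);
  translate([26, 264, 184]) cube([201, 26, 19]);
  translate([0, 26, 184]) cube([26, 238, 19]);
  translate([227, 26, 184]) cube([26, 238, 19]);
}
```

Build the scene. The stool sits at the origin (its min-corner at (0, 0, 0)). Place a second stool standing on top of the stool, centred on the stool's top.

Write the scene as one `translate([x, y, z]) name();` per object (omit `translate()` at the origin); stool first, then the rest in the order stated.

stool();
translate([34, 31, 392]) stool_2();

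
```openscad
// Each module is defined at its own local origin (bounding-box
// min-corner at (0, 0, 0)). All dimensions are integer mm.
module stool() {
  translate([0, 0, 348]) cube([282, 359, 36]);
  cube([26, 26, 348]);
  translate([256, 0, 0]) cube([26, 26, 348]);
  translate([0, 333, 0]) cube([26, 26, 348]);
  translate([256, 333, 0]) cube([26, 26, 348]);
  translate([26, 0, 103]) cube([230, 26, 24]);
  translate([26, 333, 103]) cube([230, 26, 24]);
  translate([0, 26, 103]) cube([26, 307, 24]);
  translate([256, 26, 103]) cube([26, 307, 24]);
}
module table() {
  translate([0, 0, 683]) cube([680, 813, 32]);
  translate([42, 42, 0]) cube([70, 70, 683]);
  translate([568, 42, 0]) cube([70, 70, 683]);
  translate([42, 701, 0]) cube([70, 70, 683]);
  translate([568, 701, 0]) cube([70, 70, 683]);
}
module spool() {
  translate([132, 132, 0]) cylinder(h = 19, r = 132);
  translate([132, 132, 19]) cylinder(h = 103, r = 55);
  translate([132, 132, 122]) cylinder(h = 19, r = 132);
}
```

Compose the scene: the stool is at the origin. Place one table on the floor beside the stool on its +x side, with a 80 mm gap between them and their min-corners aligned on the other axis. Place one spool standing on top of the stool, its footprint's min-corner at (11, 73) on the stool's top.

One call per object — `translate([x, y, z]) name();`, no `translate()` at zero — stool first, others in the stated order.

stool();
translate([362, 0, 0]) table();
translate([11, 73, 384]) spool();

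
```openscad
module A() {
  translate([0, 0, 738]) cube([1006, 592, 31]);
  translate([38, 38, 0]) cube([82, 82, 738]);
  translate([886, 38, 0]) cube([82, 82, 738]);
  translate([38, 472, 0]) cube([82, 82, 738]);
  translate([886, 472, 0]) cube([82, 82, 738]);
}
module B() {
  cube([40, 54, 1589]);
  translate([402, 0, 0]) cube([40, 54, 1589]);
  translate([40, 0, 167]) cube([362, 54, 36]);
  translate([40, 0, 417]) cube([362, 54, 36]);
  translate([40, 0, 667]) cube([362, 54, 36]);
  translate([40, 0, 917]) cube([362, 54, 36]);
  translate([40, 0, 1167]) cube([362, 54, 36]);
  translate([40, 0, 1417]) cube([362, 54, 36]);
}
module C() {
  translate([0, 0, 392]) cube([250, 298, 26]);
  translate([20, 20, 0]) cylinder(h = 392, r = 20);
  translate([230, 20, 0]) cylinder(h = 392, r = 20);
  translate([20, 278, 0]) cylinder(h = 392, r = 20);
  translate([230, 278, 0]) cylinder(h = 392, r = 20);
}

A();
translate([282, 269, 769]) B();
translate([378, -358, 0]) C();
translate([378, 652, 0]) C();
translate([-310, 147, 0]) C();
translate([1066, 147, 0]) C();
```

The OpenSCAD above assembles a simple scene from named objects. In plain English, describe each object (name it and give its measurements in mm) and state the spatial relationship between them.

A is a table: top 1006 mm (x) × 592 mm (y), 31 mm thick, upper face at z = 769 mm, on four 82×82 mm square legs, each inset 38 mm from the nearest pair of top edges, running from z = 0 to the bottom of the top.

B is a straight ladder. Two 40×54 mm vertical rails, 1589 mm tall, stand 442 mm apart (outside-to-outside) with their front faces coplanar on the −y side. 6 rungs, each 54 mm deep and 36 mm tall, span between the inner faces of the rails, front faces flush with the rails. The lowest rung's underside is at z = 167 mm and rungs are spaced 250 mm apart (underside to underside).

C is a four-legged stool. The seat is a 250×298×26 mm slab whose top surface is at z = 418 mm; four round legs, each 40 mm in diameter, run from the floor (z = 0) to the underside of the seat, each leg's axis is inset half a diameter from the nearest pair of seat edges (so the leg's bounding box is flush with the corner).

The ladder is on top of the table, centred. Four stools sit around the table at the −y, +y, −x, +x sides.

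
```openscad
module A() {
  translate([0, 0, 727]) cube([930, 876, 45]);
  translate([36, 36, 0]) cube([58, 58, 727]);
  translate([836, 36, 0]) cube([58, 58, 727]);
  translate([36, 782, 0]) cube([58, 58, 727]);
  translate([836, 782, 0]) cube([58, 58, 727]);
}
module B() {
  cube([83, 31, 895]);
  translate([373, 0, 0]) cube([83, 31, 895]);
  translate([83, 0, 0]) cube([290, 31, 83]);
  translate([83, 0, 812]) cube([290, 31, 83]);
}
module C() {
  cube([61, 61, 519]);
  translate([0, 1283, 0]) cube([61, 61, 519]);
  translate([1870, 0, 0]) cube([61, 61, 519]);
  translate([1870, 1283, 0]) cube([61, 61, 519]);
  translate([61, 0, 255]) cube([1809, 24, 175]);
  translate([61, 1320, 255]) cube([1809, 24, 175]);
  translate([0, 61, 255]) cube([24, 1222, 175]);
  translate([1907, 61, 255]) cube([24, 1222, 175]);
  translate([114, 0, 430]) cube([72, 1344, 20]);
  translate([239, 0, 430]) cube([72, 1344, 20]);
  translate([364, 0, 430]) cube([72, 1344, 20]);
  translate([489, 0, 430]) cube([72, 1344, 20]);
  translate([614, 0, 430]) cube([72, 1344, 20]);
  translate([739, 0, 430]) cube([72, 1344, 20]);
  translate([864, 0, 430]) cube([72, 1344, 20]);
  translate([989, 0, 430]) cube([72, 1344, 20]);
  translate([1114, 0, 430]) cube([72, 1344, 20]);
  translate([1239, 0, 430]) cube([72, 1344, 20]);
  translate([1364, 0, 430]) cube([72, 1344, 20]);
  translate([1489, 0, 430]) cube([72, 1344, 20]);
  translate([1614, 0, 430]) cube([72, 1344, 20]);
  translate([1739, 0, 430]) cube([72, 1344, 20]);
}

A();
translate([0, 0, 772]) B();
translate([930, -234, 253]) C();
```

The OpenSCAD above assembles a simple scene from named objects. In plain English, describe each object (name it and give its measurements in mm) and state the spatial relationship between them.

A is a table: top 930 mm (x) × 876 mm (y), 45 mm thick, upper face at z = 772 mm, on four 58×58 mm square legs, each inset 36 mm from the nearest pair of top edges, running from z = 0 to the bottom of the top.

B is a rectangular picture frame lying in the x–z plane (depth along y). The opening is 290 mm wide (x) by 729 mm tall (z), surrounded by a border 83 mm wide on all four sides. The frame is 31 mm deep and is made of two full-height vertical stiles with two horizontal rails fitted between them.

C is a bed frame 1931 mm long (x) by 1344 mm wide (y). Four 61×61 mm corner posts, 519 mm tall, at the corners of the footprint. Four rails of 24 mm thickness and 175 mm height run between adjacent posts with their undersides at z = 255 mm, their outer faces flush with the outside of the frame (the two x-running rails run between the posts' inner faces; the two y-running rails run between the posts' inner faces). 14 slats, each 72 mm wide (x) and 20 mm thick, lie across the top of the two x-running rails, running the full 1344 mm width of the frame in y; the slats are evenly spaced along x between the inner faces of the end posts with equal gaps (rounded down to the nearest mm) at the −x end and between each pair — any rounding remainder accumulates at the +x end.

The picture frame is on top of the table. The bed frame is beside the table with their tops flush at z = 772.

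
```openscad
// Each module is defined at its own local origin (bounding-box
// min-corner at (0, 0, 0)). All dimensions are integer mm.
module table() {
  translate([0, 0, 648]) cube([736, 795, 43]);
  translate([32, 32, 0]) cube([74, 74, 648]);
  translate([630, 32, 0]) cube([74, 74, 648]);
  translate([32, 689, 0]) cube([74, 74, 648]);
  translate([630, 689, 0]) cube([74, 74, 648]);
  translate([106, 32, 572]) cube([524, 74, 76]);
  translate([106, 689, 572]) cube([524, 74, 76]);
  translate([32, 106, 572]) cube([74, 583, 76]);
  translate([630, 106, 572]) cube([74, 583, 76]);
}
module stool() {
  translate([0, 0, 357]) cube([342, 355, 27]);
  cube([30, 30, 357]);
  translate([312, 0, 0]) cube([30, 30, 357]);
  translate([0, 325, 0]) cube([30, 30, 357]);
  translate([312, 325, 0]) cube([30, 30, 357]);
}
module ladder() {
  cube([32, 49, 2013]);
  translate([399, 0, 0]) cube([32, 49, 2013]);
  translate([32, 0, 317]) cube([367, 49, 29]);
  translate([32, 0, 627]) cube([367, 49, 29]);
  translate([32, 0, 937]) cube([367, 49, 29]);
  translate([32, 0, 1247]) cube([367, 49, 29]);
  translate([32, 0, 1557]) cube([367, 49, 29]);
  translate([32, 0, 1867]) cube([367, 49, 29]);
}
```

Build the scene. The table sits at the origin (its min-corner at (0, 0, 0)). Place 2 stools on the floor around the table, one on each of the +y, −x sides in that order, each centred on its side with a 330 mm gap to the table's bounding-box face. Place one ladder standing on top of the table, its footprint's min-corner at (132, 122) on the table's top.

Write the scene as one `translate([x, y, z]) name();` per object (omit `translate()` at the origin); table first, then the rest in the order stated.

table();
translate([197, 1125, 0]) stool();
translate([-672, 220, 0]) stool();
translate([132, 122, 691]) ladder();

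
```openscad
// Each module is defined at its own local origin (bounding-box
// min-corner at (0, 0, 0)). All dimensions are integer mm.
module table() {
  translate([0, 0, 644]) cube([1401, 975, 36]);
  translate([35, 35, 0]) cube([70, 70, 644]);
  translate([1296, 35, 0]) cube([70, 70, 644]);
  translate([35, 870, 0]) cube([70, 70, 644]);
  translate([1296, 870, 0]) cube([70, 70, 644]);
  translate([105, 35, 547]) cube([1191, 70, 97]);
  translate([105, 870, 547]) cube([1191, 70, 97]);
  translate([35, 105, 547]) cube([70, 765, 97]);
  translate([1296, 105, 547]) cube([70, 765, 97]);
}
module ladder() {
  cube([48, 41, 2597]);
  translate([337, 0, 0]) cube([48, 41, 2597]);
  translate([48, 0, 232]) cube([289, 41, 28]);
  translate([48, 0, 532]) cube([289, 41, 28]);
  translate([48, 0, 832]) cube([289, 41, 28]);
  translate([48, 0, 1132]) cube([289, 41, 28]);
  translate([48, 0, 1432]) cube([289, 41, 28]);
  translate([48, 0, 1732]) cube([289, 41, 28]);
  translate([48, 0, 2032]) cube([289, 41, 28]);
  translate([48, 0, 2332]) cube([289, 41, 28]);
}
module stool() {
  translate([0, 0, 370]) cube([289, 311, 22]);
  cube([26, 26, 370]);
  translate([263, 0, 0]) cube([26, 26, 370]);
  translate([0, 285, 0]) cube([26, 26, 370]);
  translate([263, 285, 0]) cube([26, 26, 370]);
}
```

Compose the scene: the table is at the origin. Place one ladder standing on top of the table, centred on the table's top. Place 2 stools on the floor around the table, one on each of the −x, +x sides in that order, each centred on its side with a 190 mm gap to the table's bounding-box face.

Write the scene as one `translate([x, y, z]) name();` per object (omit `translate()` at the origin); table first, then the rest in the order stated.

table();
translate([508, 467, 680]) ladder();
translate([-479, 332, 0]) stool();
translate([1591, 332, 0]) stool();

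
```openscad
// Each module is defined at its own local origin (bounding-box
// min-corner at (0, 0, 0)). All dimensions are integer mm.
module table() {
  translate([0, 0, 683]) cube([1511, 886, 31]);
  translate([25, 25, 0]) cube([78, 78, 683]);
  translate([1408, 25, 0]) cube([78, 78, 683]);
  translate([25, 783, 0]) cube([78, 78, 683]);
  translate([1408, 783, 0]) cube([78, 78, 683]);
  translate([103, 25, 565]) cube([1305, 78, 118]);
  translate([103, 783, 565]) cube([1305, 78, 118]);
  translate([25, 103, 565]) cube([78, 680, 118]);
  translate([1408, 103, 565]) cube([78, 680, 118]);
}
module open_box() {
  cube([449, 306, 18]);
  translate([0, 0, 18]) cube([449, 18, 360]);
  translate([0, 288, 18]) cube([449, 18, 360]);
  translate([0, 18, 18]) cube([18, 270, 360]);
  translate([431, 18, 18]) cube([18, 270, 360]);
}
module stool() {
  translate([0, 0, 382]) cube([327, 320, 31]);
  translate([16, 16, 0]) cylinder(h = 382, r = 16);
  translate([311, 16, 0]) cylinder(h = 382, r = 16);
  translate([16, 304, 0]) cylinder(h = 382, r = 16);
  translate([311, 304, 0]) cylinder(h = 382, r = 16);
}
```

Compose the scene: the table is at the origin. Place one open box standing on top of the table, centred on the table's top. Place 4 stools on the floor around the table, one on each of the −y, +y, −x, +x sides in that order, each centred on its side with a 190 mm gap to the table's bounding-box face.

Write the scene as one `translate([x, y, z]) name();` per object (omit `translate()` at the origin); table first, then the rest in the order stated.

table();
translate([531, 290, 714]) open_box();
translate([592, -510, 0]) stool();
translate([592, 1076, 0]) stool();
translate([-517, 283, 0]) stool();
translate([1701, 283, 0]) stool();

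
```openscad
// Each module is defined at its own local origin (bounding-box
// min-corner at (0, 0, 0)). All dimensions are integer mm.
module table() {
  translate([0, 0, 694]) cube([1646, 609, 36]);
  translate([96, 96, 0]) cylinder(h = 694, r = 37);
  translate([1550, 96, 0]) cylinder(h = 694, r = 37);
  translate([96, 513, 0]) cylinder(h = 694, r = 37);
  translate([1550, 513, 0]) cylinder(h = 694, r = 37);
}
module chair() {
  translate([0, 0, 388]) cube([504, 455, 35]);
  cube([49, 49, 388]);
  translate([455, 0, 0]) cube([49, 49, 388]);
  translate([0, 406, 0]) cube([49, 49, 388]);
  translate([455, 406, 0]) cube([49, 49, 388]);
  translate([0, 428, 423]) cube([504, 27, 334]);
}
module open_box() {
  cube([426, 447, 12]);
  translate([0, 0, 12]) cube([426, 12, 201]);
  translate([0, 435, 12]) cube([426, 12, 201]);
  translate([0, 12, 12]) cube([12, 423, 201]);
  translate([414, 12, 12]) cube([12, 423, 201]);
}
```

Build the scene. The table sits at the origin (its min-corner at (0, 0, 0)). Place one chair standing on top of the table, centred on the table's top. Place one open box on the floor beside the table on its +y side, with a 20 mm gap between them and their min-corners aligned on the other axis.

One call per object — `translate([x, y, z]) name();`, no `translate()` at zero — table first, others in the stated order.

table();
translate([571, 77, 730]) chair();
translate([0, 629, 0]) open_box();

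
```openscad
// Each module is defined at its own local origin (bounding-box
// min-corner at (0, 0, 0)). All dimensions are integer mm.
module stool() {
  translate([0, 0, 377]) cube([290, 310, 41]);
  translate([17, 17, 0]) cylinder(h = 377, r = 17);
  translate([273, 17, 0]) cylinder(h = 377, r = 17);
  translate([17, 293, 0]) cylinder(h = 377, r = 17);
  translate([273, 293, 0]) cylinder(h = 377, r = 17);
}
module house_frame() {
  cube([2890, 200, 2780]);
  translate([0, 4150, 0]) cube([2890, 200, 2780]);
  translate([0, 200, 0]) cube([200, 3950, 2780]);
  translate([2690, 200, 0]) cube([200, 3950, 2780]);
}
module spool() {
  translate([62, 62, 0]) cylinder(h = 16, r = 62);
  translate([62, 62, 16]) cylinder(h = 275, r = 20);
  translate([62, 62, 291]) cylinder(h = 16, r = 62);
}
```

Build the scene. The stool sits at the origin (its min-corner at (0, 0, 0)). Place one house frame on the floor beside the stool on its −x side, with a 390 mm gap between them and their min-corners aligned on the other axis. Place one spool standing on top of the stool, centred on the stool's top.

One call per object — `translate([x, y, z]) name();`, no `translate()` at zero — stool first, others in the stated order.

stool();
translate([-3280, 0, 0]) house_frame();
translate([83, 93, 418]) spool();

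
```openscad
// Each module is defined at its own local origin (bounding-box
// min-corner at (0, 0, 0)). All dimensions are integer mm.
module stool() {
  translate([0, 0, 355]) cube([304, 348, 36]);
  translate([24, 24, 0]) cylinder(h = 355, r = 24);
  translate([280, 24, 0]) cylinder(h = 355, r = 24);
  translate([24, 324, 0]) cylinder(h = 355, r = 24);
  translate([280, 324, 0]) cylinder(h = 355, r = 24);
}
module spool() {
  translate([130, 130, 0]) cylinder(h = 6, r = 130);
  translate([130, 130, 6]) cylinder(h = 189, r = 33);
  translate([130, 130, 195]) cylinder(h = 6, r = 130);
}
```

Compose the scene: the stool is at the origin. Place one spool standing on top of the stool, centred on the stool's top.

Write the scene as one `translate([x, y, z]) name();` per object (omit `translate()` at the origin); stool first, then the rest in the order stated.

stool();
translate([22, 44, 391]) spool();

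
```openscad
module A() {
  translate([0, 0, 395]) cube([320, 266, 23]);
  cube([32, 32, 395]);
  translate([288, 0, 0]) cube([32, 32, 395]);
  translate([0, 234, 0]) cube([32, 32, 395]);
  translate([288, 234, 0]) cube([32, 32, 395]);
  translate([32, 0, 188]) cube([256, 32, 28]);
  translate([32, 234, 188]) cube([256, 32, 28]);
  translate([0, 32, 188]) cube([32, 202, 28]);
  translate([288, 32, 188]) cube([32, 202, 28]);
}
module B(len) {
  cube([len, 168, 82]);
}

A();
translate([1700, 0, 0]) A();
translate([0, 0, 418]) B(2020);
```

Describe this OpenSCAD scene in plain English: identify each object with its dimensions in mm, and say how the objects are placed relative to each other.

A is a simple wooden stool: a rectangular seat 320 mm (x) by 266 mm (y), 23 mm thick, top face at z = 418 mm, on four square legs, each 32×32 mm in cross-section. The legs rest on z = 0, each flush with a corner of the seat. Four stretchers, 32 mm wide and 28 mm tall, connect adjacent legs with their undersides at z = 188 mm, each running between the inner faces of the legs it joins and aligned with the legs' outer faces on the other axis.

B is a rectangular beam 2020 mm long (x), 168 mm deep (y), 82 mm thick (z).

The beam spans the tops of two stools placed 1380 mm apart, resting at z = 418 mm.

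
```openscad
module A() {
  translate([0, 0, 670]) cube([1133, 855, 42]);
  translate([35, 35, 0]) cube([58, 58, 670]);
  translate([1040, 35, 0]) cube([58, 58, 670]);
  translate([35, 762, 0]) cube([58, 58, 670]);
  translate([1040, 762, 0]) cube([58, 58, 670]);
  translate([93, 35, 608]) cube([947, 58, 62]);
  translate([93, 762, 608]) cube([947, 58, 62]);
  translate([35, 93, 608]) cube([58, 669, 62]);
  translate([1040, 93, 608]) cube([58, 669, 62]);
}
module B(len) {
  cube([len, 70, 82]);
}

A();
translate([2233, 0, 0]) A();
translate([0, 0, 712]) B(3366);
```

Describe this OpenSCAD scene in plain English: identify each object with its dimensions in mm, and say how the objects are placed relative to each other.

A is a rectangular dining table. The top is 1133×855×42 mm with its upper surface at z = 712 mm. It stands on four 58×58 mm square legs, each inset 35 mm from the nearest pair of top edges, running from the floor to the underside of the top. Four apron rails, 58 mm thick and 62 mm tall, run between adjacent legs with their top edges flush with the underside of the top and their outer faces flush with the legs' outer faces.

B is a rectangular beam 3366 mm long (x), 70 mm deep (y), 82 mm thick (z).

The beam spans the tops of two tables placed 1100 mm apart, resting at z = 712 mm.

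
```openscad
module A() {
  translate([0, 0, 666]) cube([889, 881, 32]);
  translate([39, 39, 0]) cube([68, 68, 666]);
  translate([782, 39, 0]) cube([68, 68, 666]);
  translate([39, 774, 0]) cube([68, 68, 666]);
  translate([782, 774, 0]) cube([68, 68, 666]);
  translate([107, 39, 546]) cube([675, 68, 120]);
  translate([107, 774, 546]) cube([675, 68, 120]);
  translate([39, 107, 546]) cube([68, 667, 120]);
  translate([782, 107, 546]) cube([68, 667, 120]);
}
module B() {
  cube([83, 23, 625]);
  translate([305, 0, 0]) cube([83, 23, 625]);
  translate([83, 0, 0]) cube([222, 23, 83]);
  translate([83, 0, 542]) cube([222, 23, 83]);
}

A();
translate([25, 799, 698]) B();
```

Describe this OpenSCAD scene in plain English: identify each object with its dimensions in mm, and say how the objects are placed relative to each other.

A is a rectangular dining table. The top is 889×881×32 mm with its upper surface at z = 698 mm. It stands on four 68×68 mm square legs, each inset 39 mm from the nearest pair of top edges, running from the floor to the underside of the top. Four apron rails, 68 mm thick and 120 mm tall, run between adjacent legs with their top edges flush with the underside of the top and their outer faces flush with the legs' outer faces.

B is a picture frame with a 222×459 mm rectangular opening (x by z) and a uniform 83 mm border on every side. Frame depth is 23 mm along y. It is built from two vertical stiles running the full outside height and two horizontal rails spanning the gap between the stiles.

The picture frame is on top of the table.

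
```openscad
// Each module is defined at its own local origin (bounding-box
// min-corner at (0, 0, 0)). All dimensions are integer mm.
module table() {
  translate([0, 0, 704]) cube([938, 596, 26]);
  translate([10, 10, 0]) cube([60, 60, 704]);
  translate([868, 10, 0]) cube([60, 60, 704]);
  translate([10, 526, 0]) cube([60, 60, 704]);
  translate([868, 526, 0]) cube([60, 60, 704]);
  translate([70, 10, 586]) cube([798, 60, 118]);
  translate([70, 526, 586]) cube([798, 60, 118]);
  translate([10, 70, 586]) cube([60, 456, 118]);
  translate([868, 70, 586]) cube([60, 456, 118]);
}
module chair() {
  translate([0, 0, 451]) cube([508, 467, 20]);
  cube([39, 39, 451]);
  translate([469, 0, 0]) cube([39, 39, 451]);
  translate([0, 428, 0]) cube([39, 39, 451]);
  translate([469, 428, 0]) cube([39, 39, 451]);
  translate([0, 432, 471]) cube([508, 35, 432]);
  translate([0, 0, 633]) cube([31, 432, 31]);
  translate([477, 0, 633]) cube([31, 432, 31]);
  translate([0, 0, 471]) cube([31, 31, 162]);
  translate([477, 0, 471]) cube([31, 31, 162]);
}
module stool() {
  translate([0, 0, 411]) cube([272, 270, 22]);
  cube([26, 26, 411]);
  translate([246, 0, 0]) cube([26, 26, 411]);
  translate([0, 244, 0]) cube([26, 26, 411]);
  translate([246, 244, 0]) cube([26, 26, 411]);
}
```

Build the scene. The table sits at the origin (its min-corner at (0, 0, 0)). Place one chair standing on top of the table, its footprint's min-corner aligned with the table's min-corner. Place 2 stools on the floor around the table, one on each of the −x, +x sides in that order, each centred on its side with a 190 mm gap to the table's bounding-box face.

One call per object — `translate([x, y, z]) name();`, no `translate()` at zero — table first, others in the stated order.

table();
translate([0, 0, 730]) chair();
translate([-462, 163, 0]) stool();
translate([1128, 163, 0]) stool();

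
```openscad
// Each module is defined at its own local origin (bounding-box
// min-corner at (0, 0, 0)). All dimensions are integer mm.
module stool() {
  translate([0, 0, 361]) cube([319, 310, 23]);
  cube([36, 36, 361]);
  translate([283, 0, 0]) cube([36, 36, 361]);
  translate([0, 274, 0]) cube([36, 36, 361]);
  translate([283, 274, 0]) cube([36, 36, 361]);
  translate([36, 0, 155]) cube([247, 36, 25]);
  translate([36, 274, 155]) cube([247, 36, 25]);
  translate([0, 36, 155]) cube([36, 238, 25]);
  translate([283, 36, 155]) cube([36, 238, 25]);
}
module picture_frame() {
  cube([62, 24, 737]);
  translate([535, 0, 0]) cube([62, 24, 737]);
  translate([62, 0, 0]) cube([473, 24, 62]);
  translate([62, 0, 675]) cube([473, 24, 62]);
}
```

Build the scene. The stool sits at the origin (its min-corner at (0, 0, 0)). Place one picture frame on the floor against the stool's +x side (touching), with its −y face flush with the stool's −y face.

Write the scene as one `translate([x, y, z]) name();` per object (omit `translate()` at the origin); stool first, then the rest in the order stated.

stool();
translate([319, 0, 0]) picture_frame();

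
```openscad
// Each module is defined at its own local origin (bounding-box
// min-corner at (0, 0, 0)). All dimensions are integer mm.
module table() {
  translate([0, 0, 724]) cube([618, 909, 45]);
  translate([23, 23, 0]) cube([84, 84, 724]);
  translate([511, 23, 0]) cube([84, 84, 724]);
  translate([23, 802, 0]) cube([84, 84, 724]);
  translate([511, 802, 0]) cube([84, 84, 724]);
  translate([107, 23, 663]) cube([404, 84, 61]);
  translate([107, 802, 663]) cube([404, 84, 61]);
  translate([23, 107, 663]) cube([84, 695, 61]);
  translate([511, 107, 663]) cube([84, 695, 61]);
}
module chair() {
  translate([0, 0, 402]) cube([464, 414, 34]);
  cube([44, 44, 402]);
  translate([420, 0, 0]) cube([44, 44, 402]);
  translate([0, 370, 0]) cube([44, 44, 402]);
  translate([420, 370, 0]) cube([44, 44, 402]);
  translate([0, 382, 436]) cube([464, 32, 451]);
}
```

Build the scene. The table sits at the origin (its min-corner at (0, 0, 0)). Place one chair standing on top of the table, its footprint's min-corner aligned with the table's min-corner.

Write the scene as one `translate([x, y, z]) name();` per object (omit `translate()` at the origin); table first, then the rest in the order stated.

table();
translate([0, 0, 769]) chair();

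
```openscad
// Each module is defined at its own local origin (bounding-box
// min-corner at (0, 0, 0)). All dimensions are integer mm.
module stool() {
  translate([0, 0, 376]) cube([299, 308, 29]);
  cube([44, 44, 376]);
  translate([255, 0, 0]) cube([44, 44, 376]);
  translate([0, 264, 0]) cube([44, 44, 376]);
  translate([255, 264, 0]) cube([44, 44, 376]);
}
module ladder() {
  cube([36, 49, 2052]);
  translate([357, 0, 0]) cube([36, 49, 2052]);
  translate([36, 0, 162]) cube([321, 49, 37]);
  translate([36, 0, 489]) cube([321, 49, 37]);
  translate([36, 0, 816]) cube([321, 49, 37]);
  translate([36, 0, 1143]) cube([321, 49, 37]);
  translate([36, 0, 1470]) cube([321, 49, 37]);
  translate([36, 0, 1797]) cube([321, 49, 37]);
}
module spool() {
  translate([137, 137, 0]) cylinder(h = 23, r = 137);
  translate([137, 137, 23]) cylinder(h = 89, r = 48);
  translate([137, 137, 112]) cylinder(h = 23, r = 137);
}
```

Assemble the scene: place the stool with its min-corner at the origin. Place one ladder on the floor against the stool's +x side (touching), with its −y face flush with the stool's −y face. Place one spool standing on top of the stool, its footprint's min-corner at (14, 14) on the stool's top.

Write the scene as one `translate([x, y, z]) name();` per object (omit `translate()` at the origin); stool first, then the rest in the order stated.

stool();
translate([299, 0, 0]) ladder();
translate([14, 14, 405]) spool();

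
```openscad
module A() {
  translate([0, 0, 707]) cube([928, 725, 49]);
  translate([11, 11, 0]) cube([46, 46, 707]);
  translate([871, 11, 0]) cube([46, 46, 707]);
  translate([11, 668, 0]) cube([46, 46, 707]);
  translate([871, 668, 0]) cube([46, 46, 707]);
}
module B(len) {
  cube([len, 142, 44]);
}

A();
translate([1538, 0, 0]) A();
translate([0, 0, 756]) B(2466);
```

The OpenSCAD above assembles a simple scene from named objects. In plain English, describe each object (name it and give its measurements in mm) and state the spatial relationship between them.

A is a table: top 928 mm (x) × 725 mm (y), 49 mm thick, upper face at z = 756 mm, on four 46×46 mm square legs, each inset 11 mm from the nearest pair of top edges, running from z = 0 to the bottom of the top.

B is a rectangular beam 2466 mm long (x), 142 mm deep (y), 44 mm thick (z).

The beam spans the tops of two tables placed 610 mm apart, resting at z = 756 mm.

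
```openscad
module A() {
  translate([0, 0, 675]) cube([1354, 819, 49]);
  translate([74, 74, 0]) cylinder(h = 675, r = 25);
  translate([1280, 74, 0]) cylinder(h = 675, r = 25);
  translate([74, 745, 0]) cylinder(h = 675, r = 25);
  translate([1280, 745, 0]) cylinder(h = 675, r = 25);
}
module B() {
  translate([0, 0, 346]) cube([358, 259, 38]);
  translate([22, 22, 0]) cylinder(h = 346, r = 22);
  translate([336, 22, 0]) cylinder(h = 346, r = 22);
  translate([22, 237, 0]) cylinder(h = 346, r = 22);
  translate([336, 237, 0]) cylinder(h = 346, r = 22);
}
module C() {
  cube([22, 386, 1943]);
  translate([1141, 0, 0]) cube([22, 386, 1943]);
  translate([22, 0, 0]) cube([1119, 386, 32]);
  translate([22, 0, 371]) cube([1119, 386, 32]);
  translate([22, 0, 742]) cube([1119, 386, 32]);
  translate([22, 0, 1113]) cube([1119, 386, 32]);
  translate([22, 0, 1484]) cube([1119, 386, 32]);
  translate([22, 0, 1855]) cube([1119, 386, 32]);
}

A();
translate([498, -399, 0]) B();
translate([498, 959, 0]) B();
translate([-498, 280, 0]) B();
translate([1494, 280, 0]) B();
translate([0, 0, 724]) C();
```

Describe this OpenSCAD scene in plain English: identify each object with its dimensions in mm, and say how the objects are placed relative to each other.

A is a table with a 1354×819 mm rectangular top, 49 mm thick, top surface at z = 724 mm, supported by four round legs of 50 mm diameter, each leg's bounding box inset 49 mm from the nearest pair of top edges, running from the floor.

B is a simple wooden stool: a rectangular seat 358 mm (x) by 259 mm (y), 38 mm thick, top face at z = 384 mm, on four round legs, each 44 mm in diameter. The legs rest on z = 0, each leg's axis is inset half a diameter from the nearest pair of seat edges (so the leg's bounding box is flush with the corner).

C is an open bookshelf. Two side panels, each 22 mm thick, 386 mm deep and 1943 mm tall, stand 1163 mm apart (outside-to-outside). Between them sit 6 shelves, each 32 mm thick and 386 mm deep, spanning the full gap between the sides. The bottom shelf rests on the floor (its underside at z = 0) and the clear gap between one shelf's top and the next shelf's underside is 339 mm.

Four stools sit around the table at the −y, +y, −x, +x sides. The bookshelf is on top of the table.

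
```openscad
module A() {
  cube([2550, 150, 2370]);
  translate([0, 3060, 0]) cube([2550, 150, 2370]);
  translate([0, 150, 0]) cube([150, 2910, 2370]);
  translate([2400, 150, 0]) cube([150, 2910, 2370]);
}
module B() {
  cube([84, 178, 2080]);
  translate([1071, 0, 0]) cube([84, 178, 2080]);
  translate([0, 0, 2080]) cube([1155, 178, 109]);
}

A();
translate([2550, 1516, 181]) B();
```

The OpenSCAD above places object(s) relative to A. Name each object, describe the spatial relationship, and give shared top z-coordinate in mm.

A is a house frame. B is a door frame. The door frame is beside the house frame with their tops flush at z = 2370. The shared top z-coordinate is 2370 mm.

Both tops at z = 2370 mm.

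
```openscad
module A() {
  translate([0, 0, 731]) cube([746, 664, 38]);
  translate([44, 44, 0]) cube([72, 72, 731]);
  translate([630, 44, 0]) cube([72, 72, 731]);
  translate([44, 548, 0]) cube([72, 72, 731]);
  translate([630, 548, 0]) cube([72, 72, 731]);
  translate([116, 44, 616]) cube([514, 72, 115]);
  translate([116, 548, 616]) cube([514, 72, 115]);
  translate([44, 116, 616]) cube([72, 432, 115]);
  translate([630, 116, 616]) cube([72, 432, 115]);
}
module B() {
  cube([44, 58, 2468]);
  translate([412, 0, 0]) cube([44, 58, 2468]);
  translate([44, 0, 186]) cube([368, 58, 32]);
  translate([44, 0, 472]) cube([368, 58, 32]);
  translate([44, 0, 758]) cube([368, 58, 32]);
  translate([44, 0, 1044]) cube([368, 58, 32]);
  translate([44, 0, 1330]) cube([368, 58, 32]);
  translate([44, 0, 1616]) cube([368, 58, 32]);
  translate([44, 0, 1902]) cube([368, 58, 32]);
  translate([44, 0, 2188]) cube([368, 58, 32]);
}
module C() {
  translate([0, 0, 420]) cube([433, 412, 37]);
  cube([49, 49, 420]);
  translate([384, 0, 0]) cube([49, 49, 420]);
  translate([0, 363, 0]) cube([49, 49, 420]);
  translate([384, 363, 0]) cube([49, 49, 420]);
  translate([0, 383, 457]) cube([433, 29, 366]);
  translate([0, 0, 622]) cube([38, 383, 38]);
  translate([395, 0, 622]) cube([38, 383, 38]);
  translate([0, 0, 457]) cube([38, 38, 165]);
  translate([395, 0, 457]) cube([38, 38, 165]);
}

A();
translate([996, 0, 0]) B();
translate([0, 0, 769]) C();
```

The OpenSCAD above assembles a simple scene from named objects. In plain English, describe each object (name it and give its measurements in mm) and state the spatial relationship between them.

A is a rectangular dining table. The top is 746×664×38 mm with its upper surface at z = 769 mm. It stands on four 72×72 mm square legs, each inset 44 mm from the nearest pair of top edges, running from the floor to the underside of the top. Four apron rails, 72 mm thick and 115 mm tall, run between adjacent legs with their top edges flush with the underside of the top and their outer faces flush with the legs' outer faces.

B is a wooden ladder with two side rails of 44×58 mm section and 2468 mm height, set 456 mm apart overall. Between them run 8 rectangular rungs (58 mm deep, 32 mm thick), front faces flush with the rails' −y face. The bottom of the first rung is 186 mm above the floor and each subsequent rung is 286 mm higher than the one below.

C is a chair. The seat is a 433×412×37 mm slab with its top at z = 457 mm, on four 49×49 mm corner legs (flush with the seat edges, standing on z = 0). A flat backrest 29 mm thick, 366 mm tall, spans the full seat width and rises from the seat top along its +y edge, rear face flush with the rear of the seat. Two armrests of 38×38 mm section run along each side from the seat's front edge to the front of the backrest, top faces 203 mm above the seat top and outer faces flush with the seat's x-edges; a 38×38 mm post under the front of each armrest stands on the seat at the front corner.

The ladder is on the floor beside the table on its +x side. The chair is on top of the table.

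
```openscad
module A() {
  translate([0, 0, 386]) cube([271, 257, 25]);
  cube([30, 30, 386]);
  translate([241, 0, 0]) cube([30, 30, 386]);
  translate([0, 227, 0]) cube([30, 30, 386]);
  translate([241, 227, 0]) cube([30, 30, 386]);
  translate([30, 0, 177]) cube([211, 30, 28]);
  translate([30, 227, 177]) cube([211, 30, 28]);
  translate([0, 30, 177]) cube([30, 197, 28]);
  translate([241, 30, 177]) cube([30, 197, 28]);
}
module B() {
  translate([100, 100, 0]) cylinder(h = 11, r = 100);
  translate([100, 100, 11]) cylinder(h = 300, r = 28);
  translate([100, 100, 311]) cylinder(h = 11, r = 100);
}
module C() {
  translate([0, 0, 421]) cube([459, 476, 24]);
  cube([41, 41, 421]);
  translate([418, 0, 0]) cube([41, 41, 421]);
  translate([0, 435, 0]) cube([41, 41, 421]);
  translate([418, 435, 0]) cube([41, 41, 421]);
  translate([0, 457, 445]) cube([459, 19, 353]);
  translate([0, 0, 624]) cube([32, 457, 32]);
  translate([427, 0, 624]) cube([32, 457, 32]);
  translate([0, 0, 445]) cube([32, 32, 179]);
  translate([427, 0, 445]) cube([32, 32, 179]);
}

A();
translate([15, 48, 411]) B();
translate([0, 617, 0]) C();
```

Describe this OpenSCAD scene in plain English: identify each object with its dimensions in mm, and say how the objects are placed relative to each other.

A is a simple wooden stool: a rectangular seat 271 mm (x) by 257 mm (y), 25 mm thick, top face at z = 411 mm, on four square legs, each 30×30 mm in cross-section. The legs rest on z = 0, each flush with a corner of the seat. Four stretchers, 30 mm wide and 28 mm tall, connect adjacent legs with their undersides at z = 177 mm, each running between the inner faces of the legs it joins and aligned with the legs' outer faces on the other axis.

B is a spool: two coaxial disc flanges of radius 100 mm and thickness 11 mm, joined by a core cylinder of radius 28 mm and height 300 mm. The lower flange rests on z = 0 and the three cylinders share a vertical axis.

C is a chair: 459×476 mm seat, 24 mm thick, top at z = 445 mm, on four 41 mm square corner legs flush with the seat edges. A 19 mm thick backrest slab spans the full seat width, extending 353 mm above the seat top, its back face flush with the seat's +y edge. Two armrests of 32×32 mm section run along each side from the seat's front edge to the front of the backrest, top faces 211 mm above the seat top and outer faces flush with the seat's x-edges; a 32×32 mm post under the front of each armrest stands on the seat at the front corner.

The spool is on top of the stool. The chair is on the floor beside the stool on its +y side.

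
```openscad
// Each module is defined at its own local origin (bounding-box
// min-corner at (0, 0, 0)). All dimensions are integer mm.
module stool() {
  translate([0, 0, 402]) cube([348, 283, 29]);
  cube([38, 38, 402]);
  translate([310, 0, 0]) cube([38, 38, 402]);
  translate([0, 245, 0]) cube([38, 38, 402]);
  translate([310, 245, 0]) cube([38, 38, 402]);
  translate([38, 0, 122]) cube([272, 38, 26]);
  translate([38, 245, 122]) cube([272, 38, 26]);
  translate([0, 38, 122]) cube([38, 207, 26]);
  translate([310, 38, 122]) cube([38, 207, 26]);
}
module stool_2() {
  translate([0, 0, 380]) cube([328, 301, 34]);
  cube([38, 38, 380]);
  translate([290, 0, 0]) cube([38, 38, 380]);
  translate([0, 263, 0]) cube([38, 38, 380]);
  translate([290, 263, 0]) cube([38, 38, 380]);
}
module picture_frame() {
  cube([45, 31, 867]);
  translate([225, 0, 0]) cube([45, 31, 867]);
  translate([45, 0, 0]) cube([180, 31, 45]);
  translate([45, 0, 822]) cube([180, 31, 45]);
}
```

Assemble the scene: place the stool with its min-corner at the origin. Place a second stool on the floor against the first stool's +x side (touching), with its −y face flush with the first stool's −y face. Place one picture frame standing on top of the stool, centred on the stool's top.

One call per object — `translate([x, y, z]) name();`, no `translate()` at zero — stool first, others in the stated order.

stool();
translate([348, 0, 0]) stool_2();
translate([39, 126, 431]) picture_frame();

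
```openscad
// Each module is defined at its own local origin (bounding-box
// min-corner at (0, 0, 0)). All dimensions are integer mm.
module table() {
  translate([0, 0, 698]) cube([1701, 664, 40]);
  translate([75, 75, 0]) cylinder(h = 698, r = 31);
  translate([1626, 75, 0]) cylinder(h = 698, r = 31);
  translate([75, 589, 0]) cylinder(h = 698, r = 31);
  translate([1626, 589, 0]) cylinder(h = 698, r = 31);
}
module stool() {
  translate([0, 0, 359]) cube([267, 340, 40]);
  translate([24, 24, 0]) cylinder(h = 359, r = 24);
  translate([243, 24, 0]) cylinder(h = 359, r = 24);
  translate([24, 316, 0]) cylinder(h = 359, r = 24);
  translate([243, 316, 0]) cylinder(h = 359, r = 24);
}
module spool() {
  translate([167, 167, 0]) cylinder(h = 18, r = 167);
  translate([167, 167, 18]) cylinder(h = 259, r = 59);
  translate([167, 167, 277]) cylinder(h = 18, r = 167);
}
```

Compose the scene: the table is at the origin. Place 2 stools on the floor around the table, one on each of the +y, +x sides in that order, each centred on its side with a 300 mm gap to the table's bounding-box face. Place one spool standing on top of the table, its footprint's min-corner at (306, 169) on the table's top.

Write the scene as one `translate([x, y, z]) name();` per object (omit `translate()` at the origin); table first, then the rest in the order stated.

table();
translate([717, 964, 0]) stool();
translate([2001, 162, 0]) stool();
translate([306, 169, 738]) spool();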